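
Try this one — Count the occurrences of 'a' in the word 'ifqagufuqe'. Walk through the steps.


Letter 'a' in 'ifqagufuqe': found at position(s) 4 = 1 occurrence(s).

1


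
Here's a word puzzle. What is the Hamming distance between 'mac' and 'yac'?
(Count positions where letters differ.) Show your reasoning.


Alignment:
Position 1: 'm' vs 'y' = DIFFER
Position 2: 'a' vs 'a' = match
Position 3: 'c' vs 'c' = match
Total differences: 1

1


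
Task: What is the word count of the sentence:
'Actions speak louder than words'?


Split into words: Actions | speak | louder | than | words = 5 words.

5


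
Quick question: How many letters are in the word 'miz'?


Spell out 'miz' and number each letter: m(1), i(2), z(3). Total: 3 letters.

3


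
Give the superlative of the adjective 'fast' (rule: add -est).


Apply superlative formation (add -est): 'fast' -> 'fastest'.

fastest


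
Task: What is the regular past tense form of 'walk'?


Apply rule: Add -ed. 'walk' becomes 'walked'.

walked


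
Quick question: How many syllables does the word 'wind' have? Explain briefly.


Break 'wind' into syllables: wind -> wind = 1 syllable

1 syllable


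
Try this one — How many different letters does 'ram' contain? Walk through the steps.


Unique letters in 'ram': {a, m, r} = 3 distinct letters.

3


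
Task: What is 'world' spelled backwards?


Reverse 'world' character by character: 'dlrow'.

dlrow


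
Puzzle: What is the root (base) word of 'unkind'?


Remove prefix 'un' from 'unkind' to get root 'kind'.

kind


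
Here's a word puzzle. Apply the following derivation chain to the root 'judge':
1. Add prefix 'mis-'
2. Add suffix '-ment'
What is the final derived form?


Step 1: Add prefix 'mis-' to 'judge' = 'misjudge'
Step 2: Add suffix '-ment' to 'misjudge' = 'misjudgment'

misjudgment


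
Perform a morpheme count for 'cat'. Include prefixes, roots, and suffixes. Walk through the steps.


Decomposition: cat (free morpheme) = 1 morpheme(s)

1 morphemes


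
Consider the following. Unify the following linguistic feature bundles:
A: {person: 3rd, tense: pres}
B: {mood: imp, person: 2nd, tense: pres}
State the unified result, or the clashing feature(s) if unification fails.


Compare features:
mood: A=_ vs B=imp -> unified: imp
person: A=3rd vs B=2nd -> CLASH
tense: A=pres vs B=pres -> unified: pres
Clash detected on feature 'person' (3rd vs 2nd); unification fails.

CLASH on 'person' (3rd vs 2nd)


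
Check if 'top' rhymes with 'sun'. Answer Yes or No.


Rime (stressed vowel + following sounds) of 'top': -op = /ɒp/
Rime of 'sun': -un = /ʌn/
/ɒp/ and /ʌn/ are different ending sounds, so the words do not rhyme.

No


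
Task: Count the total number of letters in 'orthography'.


Spell out 'orthography' and number each letter: o(1), r(2), t(3), h(4), o(5), g(6), r(7), a(8), p(9), h(10), y(11). Total: 11 letters.

11


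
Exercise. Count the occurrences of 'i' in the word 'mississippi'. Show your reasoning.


Letter 'i' in 'mississippi': found at position(s) 2, 5, 8, 11 = 4 occurrence(s).

4


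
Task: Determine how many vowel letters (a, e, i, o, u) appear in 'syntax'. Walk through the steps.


Vowels in 'syntax': a = 1 vowels.

1


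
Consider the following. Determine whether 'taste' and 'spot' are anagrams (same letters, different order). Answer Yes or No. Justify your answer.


Sorted letters of 'taste': 'aestt'
Sorted letters of 'spot': 'opst'
They do not match.

No


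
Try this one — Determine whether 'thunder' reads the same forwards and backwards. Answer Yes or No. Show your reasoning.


Forward: 'thunder'
Reversed: 'rednuht'
They differ.

No


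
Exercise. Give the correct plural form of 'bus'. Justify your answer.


Apply rule: Add -es (sibilant/fricative ending). 'bus' becomes 'buses'.

buses


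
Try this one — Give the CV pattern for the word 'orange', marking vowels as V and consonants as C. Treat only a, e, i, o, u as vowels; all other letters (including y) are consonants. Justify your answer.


Letter mapping: o = V, r = C, a = V, n = C, g = C, e = V.

VCVCCV


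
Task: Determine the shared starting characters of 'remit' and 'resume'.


Compare from the start: 2 characters match: 're'. Mismatch at position 3: 'm' vs 's'.

re


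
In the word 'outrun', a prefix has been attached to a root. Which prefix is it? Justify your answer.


The word 'outrun' = 'out' (prefix) + 'run' (root). The prefix is 'out'.

out


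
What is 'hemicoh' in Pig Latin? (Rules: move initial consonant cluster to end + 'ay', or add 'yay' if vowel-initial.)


'hemicoh': move consonant cluster 'h' to end and add 'ay': 'emicohhay'.

emicohhay


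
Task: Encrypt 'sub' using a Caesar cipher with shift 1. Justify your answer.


Shift each letter by 1: s -> t, u -> v, b -> c. Result: 'tvc'.

tvc


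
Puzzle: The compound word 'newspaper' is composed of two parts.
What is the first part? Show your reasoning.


Split 'newspaper' into 'news' + 'paper'. The first part is 'news'.

news


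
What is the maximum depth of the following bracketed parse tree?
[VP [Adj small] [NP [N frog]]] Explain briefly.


Count bracket nesting levels:
'[' at pos 0: depth = 1
'[' at pos 4: depth = 2
'[' at pos 16: depth = 2
'[' at pos 20: depth = 3
Maximum depth reached: 3

3


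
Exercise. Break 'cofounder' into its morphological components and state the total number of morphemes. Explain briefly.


Step 1: Identify prefix: 'co' (meaning: together)
Step 2: Identify root: 'found'
Step 3: Identify suffix(es): 'er'
Decomposition: co- (prefix: together) + found (root) + -er (suffix: one who)
Total morphemes: 3

3 morphemes (co- (prefix: together) + found (root) + -er (suffix: one who))


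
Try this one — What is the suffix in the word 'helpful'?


The word 'helpful' = 'help' (root) + '-ful' (suffix). The suffix is '-ful'.

ful


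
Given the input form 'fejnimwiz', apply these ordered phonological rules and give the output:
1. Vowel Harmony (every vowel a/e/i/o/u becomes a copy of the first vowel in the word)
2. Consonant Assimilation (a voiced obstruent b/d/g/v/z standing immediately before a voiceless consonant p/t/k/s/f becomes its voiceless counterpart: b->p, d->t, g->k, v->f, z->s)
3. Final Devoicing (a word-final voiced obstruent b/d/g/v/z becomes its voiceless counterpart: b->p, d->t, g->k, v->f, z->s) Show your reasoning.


Starting form: 'fejnimwiz'
Rule 1: Vowel Harmony: all vowels become 'e' (matching first vowel). 'fejnimwiz' -> 'fejnemwez'
Rule 2: Consonant Assimilation: no voiced obstruent (b/d/g/v/z) stands immediately before a voiceless consonant (p/t/k/s/f). No change.
Rule 3: Final Devoicing: word-final voiced obstruent 'z' becomes voiceless 's'. 'fejnemwez' -> 'fejnemwes'
Final form: 'fejnemwes'

fejnemwes


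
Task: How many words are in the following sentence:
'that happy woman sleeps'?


Split into words: that | happy | woman | sleeps = 4 words.

4


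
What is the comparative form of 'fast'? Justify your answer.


Apply comparative formation (add -er): 'fast' -> 'faster'.

faster


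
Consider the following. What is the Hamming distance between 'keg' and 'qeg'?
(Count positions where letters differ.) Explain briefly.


Alignment:
Position 1: 'k' vs 'q' = DIFFER
Position 2: 'e' vs 'e' = match
Position 3: 'g' vs 'g' = match
Total differences: 1

1


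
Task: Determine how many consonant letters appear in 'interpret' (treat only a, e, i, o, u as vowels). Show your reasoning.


Consonants in 'interpret': n, t, r, p, r, t = 6 consonants.

6


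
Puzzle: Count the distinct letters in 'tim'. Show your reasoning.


Unique letters in 'tim': {i, m, t} = 3 distinct letters.

3


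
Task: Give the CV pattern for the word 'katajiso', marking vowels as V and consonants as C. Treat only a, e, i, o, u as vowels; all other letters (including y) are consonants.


Letter mapping: k = C, a = V, t = C, a = V, j = C, i = V, s = C, o = V.

CVCVCVCV


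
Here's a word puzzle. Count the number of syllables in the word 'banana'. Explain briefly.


Break 'banana' into syllables: ba-na-na -> ba | na | na = 3 syllables

3 syllables


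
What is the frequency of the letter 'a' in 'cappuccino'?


Letter 'a' in 'cappuccino': found at position(s) 2 = 1 occurrence(s).

1


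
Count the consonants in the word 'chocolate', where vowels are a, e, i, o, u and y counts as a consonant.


Consonants in 'chocolate': c, h, c, l, t = 5 consonants.

5


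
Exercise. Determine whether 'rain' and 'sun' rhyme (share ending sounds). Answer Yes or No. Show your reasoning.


Rime (stressed vowel + following sounds) of 'rain': -ain = /eɪn/
Rime of 'sun': -un = /ʌn/
/eɪn/ and /ʌn/ are different ending sounds, so the words do not rhyme.

No


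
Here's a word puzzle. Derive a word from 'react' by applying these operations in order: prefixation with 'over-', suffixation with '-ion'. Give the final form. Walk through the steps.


Step 1: Add prefix 'over-' to 'react' = 'overreact'
Step 2: Add suffix '-ion' to 'overreact' = 'overreaction'

overreaction


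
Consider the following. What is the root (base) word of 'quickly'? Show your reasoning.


Remove suffix '-ly' from 'quickly' to get root 'quick'.

quick


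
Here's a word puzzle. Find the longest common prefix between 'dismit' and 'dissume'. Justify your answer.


Compare from the start: 3 characters match: 'dis'. Mismatch at position 4: 'm' vs 's'.

dis


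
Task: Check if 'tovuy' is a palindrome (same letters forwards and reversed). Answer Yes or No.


Forward: 'tovuy'
Reversed: 'yuvot'
They differ.

No


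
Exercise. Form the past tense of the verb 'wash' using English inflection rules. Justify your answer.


Apply rule: Add -ed. 'wash' becomes 'washed'.

washed


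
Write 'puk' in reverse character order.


Reverse 'puk' character by character: 'kup'.

kup


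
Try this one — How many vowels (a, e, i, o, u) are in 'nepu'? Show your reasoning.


Vowels in 'nepu': e, u = 2 vowels.

2


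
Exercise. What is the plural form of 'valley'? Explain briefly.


Apply rule: Add -s. 'valley' becomes 'valleys'.

valleys


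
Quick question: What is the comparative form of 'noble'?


Apply comparative formation (ends in e: add -r): 'noble' -> 'nobler'.

nobler


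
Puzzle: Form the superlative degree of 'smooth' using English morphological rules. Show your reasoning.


Apply superlative formation (add -est): 'smooth' -> 'smoothest'.

smoothest


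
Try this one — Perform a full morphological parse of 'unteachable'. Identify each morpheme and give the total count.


Step 1: Identify prefix: 'un' (meaning: not/reverse)
Step 2: Identify root: 'teach'
Step 3: Identify suffix(es): 'able'
Decomposition: un- (prefix: not/reverse) + teach (root) + -able (suffix: capable of)
Total morphemes: 3

3 morphemes (un- (prefix: not/reverse) + teach (root) + -able (suffix: capable of))


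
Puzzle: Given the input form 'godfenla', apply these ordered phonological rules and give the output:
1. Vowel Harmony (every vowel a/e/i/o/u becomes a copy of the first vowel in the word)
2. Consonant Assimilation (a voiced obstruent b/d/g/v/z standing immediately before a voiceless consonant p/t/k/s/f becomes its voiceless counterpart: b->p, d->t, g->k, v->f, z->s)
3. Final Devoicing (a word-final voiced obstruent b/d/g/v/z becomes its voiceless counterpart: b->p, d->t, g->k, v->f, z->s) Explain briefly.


Starting form: 'godfenla'
Rule 1: Vowel Harmony: all vowels become 'o' (matching first vowel). 'godfenla' -> 'godfonlo'
Rule 2: Consonant Assimilation: voiced obstruent before voiceless consonant becomes voiceless ('df' -> 'tf'). 'godfonlo' -> 'gotfonlo'
Rule 3: Final Devoicing: the word ends in the vowel 'o', not a consonant. No change.
Final form: 'gotfonlo'

gotfonlo


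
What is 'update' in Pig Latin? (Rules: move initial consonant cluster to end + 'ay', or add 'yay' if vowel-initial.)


'update' starts with a vowel, so add 'yay': 'updateyay'.

updateyay


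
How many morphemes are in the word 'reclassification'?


Decomposition: re- (prefix) + class (root) + -ify (suffix) + -ation (suffix) = 4 morpheme(s)

4 morphemes


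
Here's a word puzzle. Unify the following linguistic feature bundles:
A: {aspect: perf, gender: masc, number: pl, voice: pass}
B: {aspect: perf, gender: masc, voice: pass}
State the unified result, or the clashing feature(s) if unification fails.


Compare features:
aspect: A=perf vs B=perf -> unified: perf
gender: A=masc vs B=masc -> unified: masc
number: A=pl vs B=_ -> unified: pl
voice: A=pass vs B=pass -> unified: pass
No clashes found.

Unified: {aspect: perf, gender: masc, number: pl, voice: pass}


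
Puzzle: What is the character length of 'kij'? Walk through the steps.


Spell out 'kij' and number each letter: k(1), i(2), j(3). Total: 3 letters.

3


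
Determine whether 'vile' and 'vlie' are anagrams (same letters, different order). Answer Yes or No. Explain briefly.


Sorted letters of 'vile': 'eilv'
Sorted letters of 'vlie': 'eilv'
They match.

Yes


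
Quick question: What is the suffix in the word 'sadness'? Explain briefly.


The word 'sadness' = 'sad' (root) + '-ness' (suffix). The suffix is '-ness'.

ness


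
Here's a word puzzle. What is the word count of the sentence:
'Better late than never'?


Split into words: Better | late | than | never = 4 words.

4


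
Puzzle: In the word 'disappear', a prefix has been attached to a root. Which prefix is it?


The word 'disappear' = 'dis' (prefix) + 'appear' (root). The prefix is 'dis'.

dis


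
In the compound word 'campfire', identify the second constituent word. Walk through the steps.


Split 'campfire' into 'camp' + 'fire'. The second part is 'fire'.

fire


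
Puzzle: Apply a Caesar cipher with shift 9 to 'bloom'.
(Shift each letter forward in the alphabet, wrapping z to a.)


Shift each letter by 9: b -> k, l -> u, o -> x, o -> x, m -> v. Result: 'kuxxv'.

kuxxv


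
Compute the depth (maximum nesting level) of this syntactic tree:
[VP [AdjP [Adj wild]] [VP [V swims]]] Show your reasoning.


Count bracket nesting levels:
'[' at pos 0: depth = 1
'[' at pos 4: depth = 2
'[' at pos 10: depth = 3
'[' at pos 22: depth = 2
'[' at pos 26: depth = 3
Maximum depth reached: 3

3


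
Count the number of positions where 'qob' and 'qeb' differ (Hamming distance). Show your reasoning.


Alignment:
Position 1: 'q' vs 'q' = match
Position 2: 'o' vs 'e' = DIFFER
Position 3: 'b' vs 'b' = match
Total differences: 1

1


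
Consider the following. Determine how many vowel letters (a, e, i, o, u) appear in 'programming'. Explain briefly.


Vowels in 'programming': o, a, i = 3 vowels.

3


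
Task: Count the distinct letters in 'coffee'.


Unique letters in 'coffee': {c, e, f, o} = 4 distinct letters.

4


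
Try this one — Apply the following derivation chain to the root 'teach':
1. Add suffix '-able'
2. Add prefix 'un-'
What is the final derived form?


Step 1: Add suffix '-able' to 'teach' = 'teachable'
Step 2: Add prefix 'un-' to 'teachable' = 'unteachable'

unteachable


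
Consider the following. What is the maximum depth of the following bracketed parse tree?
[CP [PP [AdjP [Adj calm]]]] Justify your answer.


Count bracket nesting levels:
'[' at pos 0: depth = 1
'[' at pos 4: depth = 2
'[' at pos 8: depth = 3
'[' at pos 14: depth = 4
Maximum depth reached: 4

4


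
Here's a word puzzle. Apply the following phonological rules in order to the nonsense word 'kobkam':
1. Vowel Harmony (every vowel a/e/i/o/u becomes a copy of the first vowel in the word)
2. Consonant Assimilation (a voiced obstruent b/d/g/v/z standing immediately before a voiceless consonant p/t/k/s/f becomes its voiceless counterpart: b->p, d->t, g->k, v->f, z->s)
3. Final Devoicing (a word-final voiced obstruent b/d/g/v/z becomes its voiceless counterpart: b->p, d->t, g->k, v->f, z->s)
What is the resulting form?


Starting form: 'kobkam'
Rule 1: Vowel Harmony: all vowels become 'o' (matching first vowel). 'kobkam' -> 'kobkom'
Rule 2: Consonant Assimilation: voiced obstruent before voiceless consonant becomes voiceless ('bk' -> 'pk'). 'kobkom' -> 'kopkom'
Rule 3: Final Devoicing: final consonant 'm' is not one of the voiced obstruents b/d/g/v/z. No change.
Final form: 'kopkom'

kopkom


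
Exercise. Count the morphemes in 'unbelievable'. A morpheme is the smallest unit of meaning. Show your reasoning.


Decomposition: un- (prefix) + believe (root) + -able (suffix) = 3 morpheme(s)

3 morphemes


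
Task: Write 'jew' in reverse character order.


Reverse 'jew' character by character: 'wej'.

wej


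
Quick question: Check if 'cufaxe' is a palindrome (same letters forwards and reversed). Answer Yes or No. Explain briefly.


Forward: 'cufaxe'
Reversed: 'exafuc'
They differ.

No


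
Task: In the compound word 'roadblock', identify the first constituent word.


Split 'roadblock' into 'road' + 'block'. The first part is 'road'.

road


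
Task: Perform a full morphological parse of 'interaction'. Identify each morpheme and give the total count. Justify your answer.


Step 1: Identify prefix: 'inter' (meaning: between)
Step 2: Identify root: 'act'
Step 3: Identify suffix(es): 'ion'
Decomposition: inter- (prefix: between) + act (root) + -ion (suffix: act of)
Total morphemes: 3

3 morphemes (inter- (prefix: between) + act (root) + -ion (suffix: act of))


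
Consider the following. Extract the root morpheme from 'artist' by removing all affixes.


Remove suffix '-ist' from 'artist' to get root 'art'.

art


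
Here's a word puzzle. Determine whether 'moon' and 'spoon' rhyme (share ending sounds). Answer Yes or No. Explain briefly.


Rime (stressed vowel + following sounds) of 'moon': -oon = /uːn/
Rime of 'spoon': -oon = /uːn/
/uːn/ and /uːn/ are the same ending sound, so the words rhyme.

Yes


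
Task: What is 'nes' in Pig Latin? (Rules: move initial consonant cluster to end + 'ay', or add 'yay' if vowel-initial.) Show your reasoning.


'nes': move consonant cluster 'n' to end and add 'ay': 'esnay'.

esnay


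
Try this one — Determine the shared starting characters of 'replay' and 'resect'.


Compare from the start: 2 characters match: 're'. Mismatch at position 3: 'p' vs 's'.

re


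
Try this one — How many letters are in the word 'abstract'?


Spell out 'abstract' and number each letter: a(1), b(2), s(3), t(4), r(5), a(6), c(7), t(8). Total: 8 letters.

8


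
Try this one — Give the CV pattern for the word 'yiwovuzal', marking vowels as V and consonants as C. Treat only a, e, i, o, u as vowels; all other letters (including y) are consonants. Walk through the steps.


Letter mapping: y = C, i = V, w = C, o = V, v = C, u = V, z = C, a = V, l = C.

CVCVCVCVC


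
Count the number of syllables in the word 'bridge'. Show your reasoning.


Break 'bridge' into syllables: bridge -> bridge = 1 syllable

1 syllable


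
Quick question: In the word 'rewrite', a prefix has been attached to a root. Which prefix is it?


The word 'rewrite' = 're' (prefix) + 'write' (root). The prefix is 're'.

re


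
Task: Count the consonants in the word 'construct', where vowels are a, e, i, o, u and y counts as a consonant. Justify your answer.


Consonants in 'construct': c, n, s, t, r, c, t = 7 consonants.

7


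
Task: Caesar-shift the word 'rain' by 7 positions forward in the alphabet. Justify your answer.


Shift each letter by 7: r -> y, a -> h, i -> p, n -> u. Result: 'yhpu'.

yhpu


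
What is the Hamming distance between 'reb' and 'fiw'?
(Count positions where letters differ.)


Alignment:
Position 1: 'r' vs 'f' = DIFFER
Position 2: 'e' vs 'i' = DIFFER
Position 3: 'b' vs 'w' = DIFFER
Total differences: 3

3


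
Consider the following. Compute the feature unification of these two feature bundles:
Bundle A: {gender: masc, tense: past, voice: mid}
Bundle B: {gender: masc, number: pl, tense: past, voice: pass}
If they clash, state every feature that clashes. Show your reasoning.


Compare features:
gender: A=masc vs B=masc -> unified: masc
number: A=_ vs B=pl -> unified: pl
tense: A=past vs B=past -> unified: past
voice: A=mid vs B=pass -> CLASH
Clash detected on feature 'voice' (mid vs pass); unification fails.

CLASH on 'voice' (mid vs pass)


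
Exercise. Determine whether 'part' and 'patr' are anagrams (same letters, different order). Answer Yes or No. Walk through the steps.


Sorted letters of 'part': 'aprt'
Sorted letters of 'patr': 'aprt'
They match.

Yes


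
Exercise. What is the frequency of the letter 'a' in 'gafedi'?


Letter 'a' in 'gafedi': found at position(s) 2 = 1 occurrence(s).

1


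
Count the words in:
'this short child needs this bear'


Split into words: this | short | child | needs | this | bear = 6 words.

6


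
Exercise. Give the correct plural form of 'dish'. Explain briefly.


Apply rule: Add -es (sibilant/fricative ending). 'dish' becomes 'dishes'.

dishes


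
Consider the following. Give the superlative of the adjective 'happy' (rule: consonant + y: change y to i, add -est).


Apply superlative formation (consonant + y: change y to i, add -est): 'happy' -> 'happiest'.

happiest


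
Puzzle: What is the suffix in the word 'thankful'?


The word 'thankful' = 'thank' (root) + '-ful' (suffix). The suffix is '-ful'.

ful


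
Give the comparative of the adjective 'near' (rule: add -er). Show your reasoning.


Apply comparative formation (add -er): 'near' -> 'nearer'.

nearer


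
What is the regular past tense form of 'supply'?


Apply rule: Change -y to -ied. 'supply' becomes 'supplied'.

supplied


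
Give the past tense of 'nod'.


Apply rule: Double final consonant and add -ed. 'nod' becomes 'nodded'.

nodded


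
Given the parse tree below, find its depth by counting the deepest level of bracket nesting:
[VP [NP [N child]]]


Count bracket nesting levels:
'[' at pos 0: depth = 1
'[' at pos 4: depth = 2
'[' at pos 8: depth = 3
Maximum depth reached: 3

3


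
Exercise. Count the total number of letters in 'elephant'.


Spell out 'elephant' and number each letter: e(1), l(2), e(3), p(4), h(5), a(6), n(7), t(8). Total: 8 letters.

8


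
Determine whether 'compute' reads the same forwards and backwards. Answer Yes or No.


Forward: 'compute'
Reversed: 'etupmoc'
They differ.

No


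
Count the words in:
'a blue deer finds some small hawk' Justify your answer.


Split into words: a | blue | deer | finds | some | small | hawk = 7 words.

7


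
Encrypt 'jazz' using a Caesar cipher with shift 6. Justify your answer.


Shift each letter by 6: j -> p, a -> g, z -> f, z -> f. Result: 'pgff'.

pgff


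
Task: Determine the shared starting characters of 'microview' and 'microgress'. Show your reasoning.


Compare from the start: 5 characters match: 'micro'. Mismatch at position 6: 'v' vs 'g'.

micro


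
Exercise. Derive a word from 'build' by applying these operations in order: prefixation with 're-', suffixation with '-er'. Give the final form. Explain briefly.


Step 1: Add prefix 're-' to 'build' = 'rebuild'
Step 2: Add suffix '-er' to 'rebuild' = 'rebuilder'

rebuilder


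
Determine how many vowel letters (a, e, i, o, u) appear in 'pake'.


Vowels in 'pake': a, e = 2 vowels.

2


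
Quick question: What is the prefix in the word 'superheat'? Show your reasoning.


The word 'superheat' = 'super' (prefix) + 'heat' (root). The prefix is 'super'.

super


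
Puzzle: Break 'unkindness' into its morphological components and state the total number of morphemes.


Step 1: Identify prefix: 'un' (meaning: not/reverse)
Step 2: Identify root: 'kind'
Step 3: Identify suffix(es): 'ness'
Decomposition: un- (prefix: not/reverse) + kind (root) + -ness (suffix: state of)
Total morphemes: 3

3 morphemes (un- (prefix: not/reverse) + kind (root) + -ness (suffix: state of))


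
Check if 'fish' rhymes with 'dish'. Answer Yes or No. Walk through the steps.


Rime (stressed vowel + following sounds) of 'fish': -ish = /ɪʃ/
Rime of 'dish': -ish = /ɪʃ/
/ɪʃ/ and /ɪʃ/ are the same ending sound, so the words rhyme.

Yes


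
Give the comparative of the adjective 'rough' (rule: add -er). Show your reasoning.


Apply comparative formation (add -er): 'rough' -> 'rougher'.

rougher


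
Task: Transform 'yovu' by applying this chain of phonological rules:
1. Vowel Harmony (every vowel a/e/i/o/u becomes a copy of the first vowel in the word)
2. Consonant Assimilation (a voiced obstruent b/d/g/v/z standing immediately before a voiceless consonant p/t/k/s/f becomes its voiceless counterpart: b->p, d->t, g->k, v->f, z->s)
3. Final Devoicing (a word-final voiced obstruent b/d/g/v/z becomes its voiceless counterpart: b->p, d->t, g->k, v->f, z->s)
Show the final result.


Starting form: 'yovu'
Rule 1: Vowel Harmony: all vowels become 'o' (matching first vowel). 'yovu' -> 'yovo'
Rule 2: Consonant Assimilation: no voiced obstruent (b/d/g/v/z) stands immediately before a voiceless consonant (p/t/k/s/f). No change.
Rule 3: Final Devoicing: the word ends in the vowel 'o', not a consonant. No change.
Final form: 'yovo'

yovo


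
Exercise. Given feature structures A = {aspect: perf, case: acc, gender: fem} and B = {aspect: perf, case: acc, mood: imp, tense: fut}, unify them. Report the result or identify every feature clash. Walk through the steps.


Compare features:
aspect: A=perf vs B=perf -> unified: perf
case: A=acc vs B=acc -> unified: acc
gender: A=fem vs B=_ -> unified: fem
mood: A=_ vs B=imp -> unified: imp
tense: A=_ vs B=fut -> unified: fut
No clashes found.

Unified: {aspect: perf, case: acc, gender: fem, mood: imp, tense: fut}


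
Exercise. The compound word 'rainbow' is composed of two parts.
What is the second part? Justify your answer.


Split 'rainbow' into 'rain' + 'bow'. The second part is 'bow'.

bow


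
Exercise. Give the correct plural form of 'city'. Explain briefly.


Apply rule: Change -y to -ies (consonant + y). 'city' becomes 'cities'.

cities


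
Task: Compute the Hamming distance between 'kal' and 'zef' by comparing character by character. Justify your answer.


Alignment:
Position 1: 'k' vs 'z' = DIFFER
Position 2: 'a' vs 'e' = DIFFER
Position 3: 'l' vs 'f' = DIFFER
Total differences: 3

3


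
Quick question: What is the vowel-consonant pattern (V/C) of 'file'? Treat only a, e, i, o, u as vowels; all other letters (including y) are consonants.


Letter mapping: f = C, i = V, l = C, e = V.

CVCV


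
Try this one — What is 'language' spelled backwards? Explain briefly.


Reverse 'language' character by character: 'egaugnal'.

egaugnal


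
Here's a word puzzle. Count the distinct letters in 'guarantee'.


Unique letters in 'guarantee': {a, e, g, n, r, t, u} = 7 distinct letters.

7


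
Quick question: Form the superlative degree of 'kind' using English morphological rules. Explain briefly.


Apply superlative formation (add -est): 'kind' -> 'kindest'.

kindest


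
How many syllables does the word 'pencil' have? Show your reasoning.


Break 'pencil' into syllables: pen-cil -> pen | cil = 2 syllables

2 syllables


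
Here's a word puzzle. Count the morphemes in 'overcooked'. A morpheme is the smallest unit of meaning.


Decomposition: over- (prefix) + cook (root) + -ed (suffix) = 3 morpheme(s)

3 morphemes


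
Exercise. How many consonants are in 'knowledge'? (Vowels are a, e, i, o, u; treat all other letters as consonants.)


Consonants in 'knowledge': k, n, w, l, d, g = 6 consonants.

6


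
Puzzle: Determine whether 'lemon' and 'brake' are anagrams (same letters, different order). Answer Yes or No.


Sorted letters of 'lemon': 'elmno'
Sorted letters of 'brake': 'abekr'
They do not match.

No


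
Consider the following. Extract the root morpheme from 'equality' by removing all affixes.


Remove suffix '-ity' from 'equality' to get root 'equal'.

equal


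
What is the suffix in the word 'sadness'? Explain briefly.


The word 'sadness' = 'sad' (root) + '-ness' (suffix). The suffix is '-ness'.

ness


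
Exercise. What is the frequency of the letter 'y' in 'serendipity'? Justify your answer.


Letter 'y' in 'serendipity': found at position(s) 11 = 1 occurrence(s).

1


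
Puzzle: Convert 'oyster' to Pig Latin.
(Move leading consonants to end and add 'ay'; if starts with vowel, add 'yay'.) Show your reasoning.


'oyster' starts with a vowel, so add 'yay': 'oysteryay'.

oysteryay


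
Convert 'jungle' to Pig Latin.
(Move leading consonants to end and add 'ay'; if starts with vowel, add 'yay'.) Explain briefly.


'jungle': move consonant cluster 'j' to end and add 'ay': 'unglejay'.

unglejay


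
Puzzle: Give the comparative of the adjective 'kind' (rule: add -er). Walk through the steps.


Apply comparative formation (add -er): 'kind' -> 'kinder'.

kinder


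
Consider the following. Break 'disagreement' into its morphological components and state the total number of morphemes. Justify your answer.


Step 1: Identify prefix: 'dis' (meaning: not/apart)
Step 2: Identify root: 'agree'
Step 3: Identify suffix(es): 'ment'
Decomposition: dis- (prefix: not/apart) + agree (root) + -ment (suffix: action/result)
Total morphemes: 3

3 morphemes (dis- (prefix: not/apart) + agree (root) + -ment (suffix: action/result))


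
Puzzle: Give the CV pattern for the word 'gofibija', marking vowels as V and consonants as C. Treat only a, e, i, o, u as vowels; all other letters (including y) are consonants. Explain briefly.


Letter mapping: g = C, o = V, f = C, i = V, b = C, i = V, j = C, a = V.

CVCVCVCV


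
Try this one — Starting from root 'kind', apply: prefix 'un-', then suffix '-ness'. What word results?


Step 1: Add prefix 'un-' to 'kind' = 'unkind'
Step 2: Add suffix '-ness' to 'unkind' = 'unkindness'

unkindness


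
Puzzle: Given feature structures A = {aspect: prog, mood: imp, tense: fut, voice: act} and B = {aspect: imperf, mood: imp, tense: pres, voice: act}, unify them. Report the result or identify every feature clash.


Compare features:
aspect: A=prog vs B=imperf -> CLASH
mood: A=imp vs B=imp -> unified: imp
tense: A=fut vs B=pres -> CLASH
voice: A=act vs B=act -> unified: act
Clashes detected on features 'aspect' (prog vs imperf) and 'tense' (fut vs pres); unification fails.

CLASH on 'aspect' (prog vs imperf) and 'tense' (fut vs pres)


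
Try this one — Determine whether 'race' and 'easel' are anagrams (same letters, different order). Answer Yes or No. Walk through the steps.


Sorted letters of 'race': 'acer'
Sorted letters of 'easel': 'aeels'
They do not match.

No


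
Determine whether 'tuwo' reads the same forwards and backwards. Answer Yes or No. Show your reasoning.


Forward: 'tuwo'
Reversed: 'owut'
They differ.

No


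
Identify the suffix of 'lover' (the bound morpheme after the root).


The word 'lover' = 'love' (root) + '-er' (suffix). The suffix is '-er'.

er


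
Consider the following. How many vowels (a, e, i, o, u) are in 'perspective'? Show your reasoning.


Vowels in 'perspective': e, e, i, e = 4 vowels.

4


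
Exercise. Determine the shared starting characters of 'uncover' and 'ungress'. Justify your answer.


Compare from the start: 2 characters match: 'un'. Mismatch at position 3: 'c' vs 'g'.

un


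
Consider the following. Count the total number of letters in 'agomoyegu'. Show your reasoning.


Spell out 'agomoyegu' and number each letter: a(1), g(2), o(3), m(4), o(5), y(6), e(7), g(8), u(9). Total: 9 letters.

9


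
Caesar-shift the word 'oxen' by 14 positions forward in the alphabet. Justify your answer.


Shift each letter by 14: o -> c, x -> l, e -> s, n -> b. Result: 'clsb'.

clsb


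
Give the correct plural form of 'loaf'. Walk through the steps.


Apply rule: Change -f to -ves. 'loaf' becomes 'loaves'.

loaves


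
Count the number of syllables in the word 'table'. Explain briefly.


Break 'table' into syllables: ta-ble -> ta | ble = 2 syllables

2 syllables


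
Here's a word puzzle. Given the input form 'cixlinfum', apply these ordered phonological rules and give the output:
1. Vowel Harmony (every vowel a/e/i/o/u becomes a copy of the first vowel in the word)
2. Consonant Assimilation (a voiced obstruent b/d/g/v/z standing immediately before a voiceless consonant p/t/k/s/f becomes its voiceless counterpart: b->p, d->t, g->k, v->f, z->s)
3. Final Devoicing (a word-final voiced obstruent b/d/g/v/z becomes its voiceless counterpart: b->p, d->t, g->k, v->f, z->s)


Starting form: 'cixlinfum'
Rule 1: Vowel Harmony: all vowels become 'i' (matching first vowel). 'cixlinfum' -> 'cixlinfim'
Rule 2: Consonant Assimilation: no voiced obstruent (b/d/g/v/z) stands immediately before a voiceless consonant (p/t/k/s/f). No change.
Rule 3: Final Devoicing: final consonant 'm' is not one of the voiced obstruents b/d/g/v/z. No change.
Final form: 'cixlinfim'

cixlinfim


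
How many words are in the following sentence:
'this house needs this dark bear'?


Split into words: this | house | needs | this | dark | bear = 6 words.

6


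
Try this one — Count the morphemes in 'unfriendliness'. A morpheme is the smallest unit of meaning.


Decomposition: un- (prefix) + friend (root) + -ly (suffix) + -ness (suffix) = 4 morpheme(s)

4 morphemes


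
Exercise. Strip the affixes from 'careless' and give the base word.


Remove suffix '-less' from 'careless' to get root 'care'.

care


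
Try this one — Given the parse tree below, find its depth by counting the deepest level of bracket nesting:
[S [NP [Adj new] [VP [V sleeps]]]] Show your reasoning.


Count bracket nesting levels:
'[' at pos 0: depth = 1
'[' at pos 3: depth = 2
'[' at pos 7: depth = 3
'[' at pos 17: depth = 3
'[' at pos 21: depth = 4
Maximum depth reached: 4

4


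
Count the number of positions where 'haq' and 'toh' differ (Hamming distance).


Alignment:
Position 1: 'h' vs 't' = DIFFER
Position 2: 'a' vs 'o' = DIFFER
Position 3: 'q' vs 'h' = DIFFER
Total differences: 3

3


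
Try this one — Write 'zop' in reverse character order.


Reverse 'zop' character by character: 'poz'.

poz


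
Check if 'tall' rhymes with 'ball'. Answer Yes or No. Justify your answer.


Rime (stressed vowel + following sounds) of 'tall': -all = /ɔːl/
Rime of 'ball': -all = /ɔːl/
/ɔːl/ and /ɔːl/ are the same ending sound, so the words rhyme.

Yes


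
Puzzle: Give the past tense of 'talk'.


Apply rule: Add -ed. 'talk' becomes 'talked'.

talked


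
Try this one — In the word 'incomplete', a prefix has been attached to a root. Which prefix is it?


The word 'incomplete' = 'in' (prefix) + 'complete' (root). The prefix is 'in'.

in


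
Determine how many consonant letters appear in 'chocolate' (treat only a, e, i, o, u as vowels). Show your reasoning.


Consonants in 'chocolate': c, h, c, l, t = 5 consonants.

5


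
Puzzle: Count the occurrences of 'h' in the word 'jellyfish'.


Letter 'h' in 'jellyfish': found at position(s) 9 = 1 occurrence(s).

1


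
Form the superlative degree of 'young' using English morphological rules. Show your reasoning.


Apply superlative formation (add -est): 'young' -> 'youngest'.

youngest


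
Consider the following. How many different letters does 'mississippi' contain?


Unique letters in 'mississippi': {i, m, p, s} = 4 distinct letters.

4


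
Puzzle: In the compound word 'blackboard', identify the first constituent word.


Split 'blackboard' into 'black' + 'board'. The first part is 'black'.

black


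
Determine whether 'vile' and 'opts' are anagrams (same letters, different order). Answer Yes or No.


Sorted letters of 'vile': 'eilv'
Sorted letters of 'opts': 'opst'
They do not match.

No


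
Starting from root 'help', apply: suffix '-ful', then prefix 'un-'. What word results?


Step 1: Add suffix '-ful' to 'help' = 'helpful'
Step 2: Add prefix 'un-' to 'helpful' = 'unhelpful'

unhelpful


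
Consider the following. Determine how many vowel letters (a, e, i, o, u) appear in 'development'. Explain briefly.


Vowels in 'development': e, e, o, e = 4 vowels.

4


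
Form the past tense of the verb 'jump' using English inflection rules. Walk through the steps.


Apply rule: Add -ed. 'jump' becomes 'jumped'.

jumped


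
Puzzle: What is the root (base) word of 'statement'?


Remove suffix '-ment' from 'statement' to get root 'state'.

state


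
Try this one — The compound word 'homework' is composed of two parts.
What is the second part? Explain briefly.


Split 'homework' into 'home' + 'work'. The second part is 'work'.

work


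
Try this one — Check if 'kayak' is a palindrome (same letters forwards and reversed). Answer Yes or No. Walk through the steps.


Forward: 'kayak'
Reversed: 'kayak'
They are identical.

Yes


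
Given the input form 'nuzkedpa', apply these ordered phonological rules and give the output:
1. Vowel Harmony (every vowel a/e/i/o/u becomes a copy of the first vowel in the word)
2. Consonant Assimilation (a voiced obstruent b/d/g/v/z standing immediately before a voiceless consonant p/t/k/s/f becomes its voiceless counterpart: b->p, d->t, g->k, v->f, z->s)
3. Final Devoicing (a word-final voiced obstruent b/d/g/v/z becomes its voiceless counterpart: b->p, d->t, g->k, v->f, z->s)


Starting form: 'nuzkedpa'
Rule 1: Vowel Harmony: all vowels become 'u' (matching first vowel). 'nuzkedpa' -> 'nuzkudpu'
Rule 2: Consonant Assimilation: voiced obstruent before voiceless consonant becomes voiceless ('zk' -> 'sk', 'dp' -> 'tp'). 'nuzkudpu' -> 'nuskutpu'
Rule 3: Final Devoicing: the word ends in the vowel 'u', not a consonant. No change.
Final form: 'nuskutpu'

nuskutpu


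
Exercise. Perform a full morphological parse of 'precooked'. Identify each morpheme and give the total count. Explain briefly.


Step 1: Identify prefix: 'pre' (meaning: before)
Step 2: Identify root: 'cook'
Step 3: Identify suffix(es): 'ed'
Decomposition: pre- (prefix: before) + cook (root) + -ed (suffix: past)
Total morphemes: 3

3 morphemes (pre- (prefix: before) + cook (root) + -ed (suffix: past))


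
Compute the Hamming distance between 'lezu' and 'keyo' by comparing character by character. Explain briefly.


Alignment:
Position 1: 'l' vs 'k' = DIFFER
Position 2: 'e' vs 'e' = match
Position 3: 'z' vs 'y' = DIFFER
Position 4: 'u' vs 'o' = DIFFER
Total differences: 3

3


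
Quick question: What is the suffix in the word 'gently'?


The word 'gently' = 'gentle' (root) + '-ly' (suffix). The suffix is '-ly'.

ly


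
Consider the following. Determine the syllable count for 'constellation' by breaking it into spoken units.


Break 'constellation' into syllables: con-stel-la-tion -> con | stel | la | tion = 4 syllables

4 syllables


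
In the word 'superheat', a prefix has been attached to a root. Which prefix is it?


The word 'superheat' = 'super' (prefix) + 'heat' (root). The prefix is 'super'.

super


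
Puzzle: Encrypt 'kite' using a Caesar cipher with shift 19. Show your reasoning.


Shift each letter by 19: k -> d, i -> b, t -> m, e -> x. Result: 'dbmx'.

dbmx


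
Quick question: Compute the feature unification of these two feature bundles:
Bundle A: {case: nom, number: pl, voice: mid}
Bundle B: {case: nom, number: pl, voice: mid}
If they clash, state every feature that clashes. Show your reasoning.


Compare features:
case: A=nom vs B=nom -> unified: nom
number: A=pl vs B=pl -> unified: pl
voice: A=mid vs B=mid -> unified: mid
No clashes found.

Unified: {case: nom, number: pl, voice: mid}
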